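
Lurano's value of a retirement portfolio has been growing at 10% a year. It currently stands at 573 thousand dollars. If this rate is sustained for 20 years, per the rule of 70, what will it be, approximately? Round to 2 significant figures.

approximately 4200 thousand dollars

Doubling time ≈ 70/10 = 7.00 years.
20 years is 20/7.00 ≈ 2.86 doublings, a factor of 2^2.86 ≈ 7.26.
573 × 7.26 ≈ 4200 thousand dollars.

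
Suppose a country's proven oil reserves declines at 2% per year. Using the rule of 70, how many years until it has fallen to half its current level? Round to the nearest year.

≈ 35 years

The rule works in reverse for decay: 70/2 ≈ 35.00 years to halve.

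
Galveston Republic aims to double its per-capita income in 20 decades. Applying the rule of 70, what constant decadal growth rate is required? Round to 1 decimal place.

70 / 20 ≈ 3.50, so about 3.5% per decade.

≈ 3.5%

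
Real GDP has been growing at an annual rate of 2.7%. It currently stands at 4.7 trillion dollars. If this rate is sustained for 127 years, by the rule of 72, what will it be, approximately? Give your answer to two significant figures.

130 trillion dollars

It doubles every 72/2.7 ≈ 26.67 years, so 127 years is 4.76 doublings.
2^4.76 ≈ 27.10; 4.7 × 27.10 ≈ 130 trillion dollars.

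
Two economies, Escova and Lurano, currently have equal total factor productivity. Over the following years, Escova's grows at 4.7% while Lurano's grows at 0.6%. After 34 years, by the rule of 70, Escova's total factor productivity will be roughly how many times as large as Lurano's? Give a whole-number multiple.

about 4 times

Escova pulls ahead at 4.1 pp per year, so the ratio doubles every 70/4.1 ≈ 17.07 years.
In 34 years that's 1.99 doublings: 2^1.99 ≈ 4.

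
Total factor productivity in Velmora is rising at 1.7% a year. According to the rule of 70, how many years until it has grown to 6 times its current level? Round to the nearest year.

about 106 years

At 1.7% it doubles every 70/1.7 ≈ 41.18 years.
6× is log₂ 6 ≈ 2.58 doublings, so ≈ 2.58 × 41.18 = 106 years.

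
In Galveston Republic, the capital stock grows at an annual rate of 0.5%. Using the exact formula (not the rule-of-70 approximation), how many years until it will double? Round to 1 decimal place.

139.0 years

t = ln(2) / ln(1 + 0.005) = 0.6931 / 0.004988 ≈ 138.95.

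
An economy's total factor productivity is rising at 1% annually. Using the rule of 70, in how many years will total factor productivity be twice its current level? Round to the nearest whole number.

approximately 70 years

70/1 ≈ 70.00, so it doubles roughly every 70 years.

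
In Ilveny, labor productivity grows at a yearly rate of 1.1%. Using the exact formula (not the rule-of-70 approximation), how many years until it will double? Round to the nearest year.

63 years

t = ln(2) / ln(1 + 0.011) = 0.6931 / 0.010940 ≈ 63.35.
≈ 63 years.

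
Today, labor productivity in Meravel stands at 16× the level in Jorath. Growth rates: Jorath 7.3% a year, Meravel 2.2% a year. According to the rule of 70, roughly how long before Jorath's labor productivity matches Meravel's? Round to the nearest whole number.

about 55 years

What matters is the difference: 5.1 pp.
Rule of 70 on the gap: the ratio halves every 70/5.1 ≈ 13.73 years.
A 16× gap closes after 4 halvings: 4 × 13.73 ≈ 55 years.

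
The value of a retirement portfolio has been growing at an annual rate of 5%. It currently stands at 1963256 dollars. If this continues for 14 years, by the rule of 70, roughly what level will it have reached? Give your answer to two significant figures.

It doubles every 70/5 ≈ 14.00 years, so 14 years is 1.00 doublings.
2^1.00 ≈ 2.00; 1963256 × 2.00 ≈ 3900000 dollars.

3900000 dollars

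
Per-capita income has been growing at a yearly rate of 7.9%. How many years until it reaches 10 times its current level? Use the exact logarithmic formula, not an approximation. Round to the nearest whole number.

30 years

t = ln(10) / ln(1 + 0.079) = 2.3026 / 0.076035 ≈ 30.28.
≈ 30 years.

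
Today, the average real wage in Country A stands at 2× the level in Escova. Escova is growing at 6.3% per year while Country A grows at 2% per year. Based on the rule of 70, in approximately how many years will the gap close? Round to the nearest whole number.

≈ 16 years

The growth-rate gap is 6.3% − 2% = 4.3 percentage points.
So the ratio between them halves every 70/4.3 ≈ 16.28 years.
A 2× gap closes after 1 halving: 1 × 16.28 ≈ 16 years.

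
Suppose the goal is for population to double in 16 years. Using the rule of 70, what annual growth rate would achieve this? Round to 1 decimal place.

70 / 16 ≈ 4.38, so about 4.4% a year.

approximately 4.4%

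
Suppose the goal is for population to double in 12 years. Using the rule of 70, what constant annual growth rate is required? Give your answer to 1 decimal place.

70 / 12 ≈ 5.83, so about 5.8% a year.

around 5.8%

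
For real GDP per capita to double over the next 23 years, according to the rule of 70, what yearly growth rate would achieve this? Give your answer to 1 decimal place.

70 / 23 ≈ 3.04, so about 3.0% per year.

3.0% per year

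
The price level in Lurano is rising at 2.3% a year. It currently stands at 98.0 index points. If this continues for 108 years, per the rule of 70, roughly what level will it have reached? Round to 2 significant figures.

≈ 1100 index points

Doubling time ≈ 70/2.3 = 30.43 years.
108 years is 108/30.43 ≈ 3.55 doublings, a factor of 2^3.55 ≈ 11.71.
98.0 × 11.71 ≈ 1100 index points.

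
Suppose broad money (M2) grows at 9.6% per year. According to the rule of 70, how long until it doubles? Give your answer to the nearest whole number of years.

At 9.6%, doubling takes about 70/9.6 = 7.29 years.

around 7 years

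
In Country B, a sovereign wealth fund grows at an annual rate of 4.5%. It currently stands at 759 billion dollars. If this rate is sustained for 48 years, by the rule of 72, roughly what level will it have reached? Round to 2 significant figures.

≈ 6100 billion dollars

It doubles every 72/4.5 ≈ 16.00 years, so 48 years is 3.00 doublings.
2^3.00 ≈ 8.00; 759 × 8.00 ≈ 6100 billion dollars.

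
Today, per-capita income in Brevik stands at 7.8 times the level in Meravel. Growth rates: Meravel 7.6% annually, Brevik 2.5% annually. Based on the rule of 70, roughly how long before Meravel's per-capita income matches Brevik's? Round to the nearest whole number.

roughly 41 years

The growth-rate gap is 7.6% − 2.5% = 5.1 percentage points.
So the ratio between them halves every 70/5.1 ≈ 13.73 years.
A 7.8 times gap takes log₂(7.8) ≈ 2.96 halvings to close: 2.96 × 13.73 ≈ 41 years.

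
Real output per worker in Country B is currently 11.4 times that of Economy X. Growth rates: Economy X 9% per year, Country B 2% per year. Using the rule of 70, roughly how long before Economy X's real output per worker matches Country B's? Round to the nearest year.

The growth-rate gap is 9% − 2% = 7 percentage points.
So the ratio between them halves every 70/7 ≈ 10.00 years.
An 11.4 times gap takes log₂(11.4) ≈ 3.51 halvings to close: 3.51 × 10.00 ≈ 35 years.

roughly 35 years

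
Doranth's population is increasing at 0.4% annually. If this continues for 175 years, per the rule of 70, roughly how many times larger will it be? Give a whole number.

70/0.4 ≈ 175.00 years per doubling.
175 years fits 1 doubling: 2^1 = 2.

about 2 times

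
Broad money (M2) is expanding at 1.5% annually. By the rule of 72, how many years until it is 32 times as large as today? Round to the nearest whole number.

At 1.5% it doubles every 72/1.5 ≈ 48.00 years.
32× is 5 doublings, so 5 × 48.00 ≈ 240 years.

240 years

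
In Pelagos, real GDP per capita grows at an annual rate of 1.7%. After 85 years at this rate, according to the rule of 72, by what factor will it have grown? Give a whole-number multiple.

72/1.7 ≈ 42.35 years per doubling.
85 years fits 2 doublings: 2^2 = 4.

around 4 times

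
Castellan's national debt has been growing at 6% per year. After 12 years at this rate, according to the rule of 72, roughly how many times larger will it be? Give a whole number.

72/6 ≈ 12.00 years per doubling.
12 years fits 1 doubling: 2^1 = 2.

≈ 2 times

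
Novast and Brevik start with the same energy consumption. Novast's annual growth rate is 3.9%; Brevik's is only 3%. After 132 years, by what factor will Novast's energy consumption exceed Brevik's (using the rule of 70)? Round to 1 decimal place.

Novast pulls ahead at 0.9 pp per year, so the ratio doubles every 70/0.9 ≈ 77.78 years.
In 132 years that's 1.70 doublings: 2^1.70 ≈ 3.2.

about 3.2 times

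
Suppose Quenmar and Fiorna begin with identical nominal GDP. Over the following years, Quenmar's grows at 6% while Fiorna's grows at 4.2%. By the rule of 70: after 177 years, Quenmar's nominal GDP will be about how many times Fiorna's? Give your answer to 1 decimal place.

Quenmar pulls ahead at 1.8 pp per year, so the ratio doubles every 70/1.8 ≈ 38.89 years.
In 177 years that's 4.55 doublings: 2^4.55 ≈ 23.4.

around 23.4 times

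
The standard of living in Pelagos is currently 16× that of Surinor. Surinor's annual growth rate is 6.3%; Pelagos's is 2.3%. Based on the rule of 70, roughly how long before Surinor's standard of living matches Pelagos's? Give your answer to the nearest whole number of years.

What matters is the difference: 4 pp.
Rule of 70 on the gap: the ratio halves every 70/4 ≈ 17.50 years.
A 16× gap closes after 4 halvings: 4 × 17.50 ≈ 70 years.

≈ 70 years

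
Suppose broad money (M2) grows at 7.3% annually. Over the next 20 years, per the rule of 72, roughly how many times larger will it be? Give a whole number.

about 4 times

72/7.3 ≈ 9.86 years per doubling.
20 years fits 2 doublings: 2^2 = 4.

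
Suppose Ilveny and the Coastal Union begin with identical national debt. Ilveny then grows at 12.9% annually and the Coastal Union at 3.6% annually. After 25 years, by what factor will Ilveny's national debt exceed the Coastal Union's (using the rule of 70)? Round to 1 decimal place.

about 10.0 times

Only the 9.3-point difference matters.
70/9.3 ≈ 7.53 years per doubling of the ratio; 25 years gives 3.32 doublings, so ≈ 10.0×.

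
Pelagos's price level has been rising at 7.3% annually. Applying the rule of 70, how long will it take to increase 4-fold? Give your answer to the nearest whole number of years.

≈ 19 years

At 7.3% it doubles every 70/7.3 ≈ 9.59 years.
Getting to 4× needs 2 doublings: 2 × 9.59 ≈ 19 years.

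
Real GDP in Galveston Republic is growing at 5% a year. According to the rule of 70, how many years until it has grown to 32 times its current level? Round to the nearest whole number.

At 5% it doubles every 70/5 ≈ 14.00 years.
32 = 2^5, so 5 doublings → 70 years.

about 70 years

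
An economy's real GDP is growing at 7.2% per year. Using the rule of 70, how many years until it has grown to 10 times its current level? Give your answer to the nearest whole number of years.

approximately 32 years

One doubling takes 70/7.2 = 9.72 years.
10× is log₂ 10 ≈ 3.32 doublings, so ≈ 3.32 × 9.72 = 32 years.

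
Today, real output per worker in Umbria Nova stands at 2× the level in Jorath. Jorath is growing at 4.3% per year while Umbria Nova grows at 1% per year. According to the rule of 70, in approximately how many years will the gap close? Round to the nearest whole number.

Jorath gains on Umbria Nova at 4.3% − 1% = 3.3 points a year.
At that relative rate the gap halves every 70/3.3 ≈ 21.21 years.
A 2× gap closes after 1 halving: 1 × 21.21 ≈ 21 years.

approximately 21 years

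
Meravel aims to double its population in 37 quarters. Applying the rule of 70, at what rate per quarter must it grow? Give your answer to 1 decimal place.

70 / 37 ≈ 1.89, so about 1.9% per quarter.

1.9%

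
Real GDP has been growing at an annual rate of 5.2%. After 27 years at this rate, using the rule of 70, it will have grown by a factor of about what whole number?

approximately 4 times

70/5.2 ≈ 13.46 years per doubling.
27 years fits 2 doublings: 2^2 = 4.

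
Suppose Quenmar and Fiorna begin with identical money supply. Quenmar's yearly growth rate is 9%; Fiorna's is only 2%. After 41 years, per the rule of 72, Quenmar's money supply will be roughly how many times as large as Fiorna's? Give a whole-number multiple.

Quenmar pulls ahead at 7 pp per year, so the ratio doubles every 72/7 ≈ 10.29 years.
In 41 years that's 3.98 doublings: 2^3.98 ≈ 16.

16 times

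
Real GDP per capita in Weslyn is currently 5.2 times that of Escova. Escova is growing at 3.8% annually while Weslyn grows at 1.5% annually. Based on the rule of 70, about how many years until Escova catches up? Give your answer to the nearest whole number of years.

around 72 years

The growth-rate gap is 3.8% − 1.5% = 2.3 percentage points.
So the ratio between them halves every 70/2.3 ≈ 30.43 years.
A 5.2 times gap takes log₂(5.2) ≈ 2.38 halvings to close: 2.38 × 30.43 ≈ 72 years.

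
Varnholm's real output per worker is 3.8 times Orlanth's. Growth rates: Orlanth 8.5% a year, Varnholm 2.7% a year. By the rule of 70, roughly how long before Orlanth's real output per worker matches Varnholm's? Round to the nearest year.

≈ 23 years

Orlanth gains on Varnholm at 8.5% − 2.7% = 5.8 points a year.
At that relative rate the gap halves every 70/5.8 ≈ 12.07 years.
A 3.8 times gap takes log₂(3.8) ≈ 1.93 halvings to close: 1.93 × 12.07 ≈ 23 years.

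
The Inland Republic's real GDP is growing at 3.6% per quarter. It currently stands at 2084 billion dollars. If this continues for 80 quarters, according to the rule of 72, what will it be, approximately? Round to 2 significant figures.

≈ 33000 billion dollars

It doubles every 72/3.6 ≈ 20.00 quarters, so 80 quarters is 4.00 doublings.
2^4.00 ≈ 16.00; 2084 × 16.00 ≈ 33000 billion dollars.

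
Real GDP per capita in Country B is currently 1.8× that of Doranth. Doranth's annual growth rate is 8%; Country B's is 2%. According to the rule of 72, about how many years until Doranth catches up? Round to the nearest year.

≈ 10 years

Doranth gains on Country B at 8% − 2% = 6 points a year.
At that relative rate the gap halves every 72/6 ≈ 12.00 years.
A 1.8× gap takes log₂(1.8) ≈ 0.85 halvings to close: 0.85 × 12.00 ≈ 10 years.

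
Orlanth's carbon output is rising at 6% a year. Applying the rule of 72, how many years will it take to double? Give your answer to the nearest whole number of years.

At 6%, doubling takes about 72/6 = 12.00 years.

roughly 12 years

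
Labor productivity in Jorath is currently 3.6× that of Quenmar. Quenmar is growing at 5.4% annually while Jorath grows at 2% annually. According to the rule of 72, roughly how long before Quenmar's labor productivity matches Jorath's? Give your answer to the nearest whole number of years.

Quenmar gains on Jorath at 5.4% − 2% = 3.4 points a year.
At that relative rate the gap halves every 72/3.4 ≈ 21.18 years.
A 3.6× gap takes log₂(3.6) ≈ 1.85 halvings to close: 1.85 × 21.18 ≈ 39 years.

around 39 years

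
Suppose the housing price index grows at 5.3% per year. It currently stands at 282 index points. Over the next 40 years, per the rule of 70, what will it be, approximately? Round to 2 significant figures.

It doubles every 70/5.3 ≈ 13.21 years, so 40 years is 3.03 doublings.
2^3.03 ≈ 8.17; 282 × 8.17 ≈ 2300 index points.

≈ 2300 index points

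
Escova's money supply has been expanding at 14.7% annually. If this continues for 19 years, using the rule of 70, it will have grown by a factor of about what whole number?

70/14.7 ≈ 4.76 years per doubling.
19 years fits 4 doublings: 2^4 = 16.

approximately 16 times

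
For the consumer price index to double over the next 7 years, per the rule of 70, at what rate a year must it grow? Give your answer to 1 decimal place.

approximately 10.0%

70 / 7 ≈ 10.00, so about 10.0% a year.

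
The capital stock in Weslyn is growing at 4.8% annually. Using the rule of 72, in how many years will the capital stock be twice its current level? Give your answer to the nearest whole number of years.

72/4.8 ≈ 15.00, so it doubles roughly every 15 years.

≈ 15 years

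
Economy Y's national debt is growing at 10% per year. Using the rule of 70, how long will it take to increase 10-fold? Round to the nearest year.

One doubling takes 70/10 = 7.00 years.
Reaching 10× takes log₂(10) ≈ 3.32 doublings.
3.32 × 7.00 ≈ 23 years.

around 23 years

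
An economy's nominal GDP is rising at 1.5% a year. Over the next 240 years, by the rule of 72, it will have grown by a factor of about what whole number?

about 32 times

At 1.5% one doubling takes ≈ 48.00 years; 240 years is 5 of them, so ×32.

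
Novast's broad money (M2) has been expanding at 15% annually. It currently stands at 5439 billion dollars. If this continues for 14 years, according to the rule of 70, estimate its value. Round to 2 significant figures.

about 44000 billion dollars

It doubles every 70/15 ≈ 4.67 years, so 14 years is 3.00 doublings.
2^3.00 ≈ 8.00; 5439 × 8.00 ≈ 44000 billion dollars.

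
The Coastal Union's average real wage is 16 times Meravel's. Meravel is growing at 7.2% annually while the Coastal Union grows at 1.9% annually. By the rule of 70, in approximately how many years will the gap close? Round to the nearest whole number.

53 years

The growth-rate gap is 7.2% − 1.9% = 5.3 percentage points.
So the ratio between them halves every 70/5.3 ≈ 13.21 years.
A 16 times gap closes after 4 halvings: 4 × 13.21 ≈ 53 years.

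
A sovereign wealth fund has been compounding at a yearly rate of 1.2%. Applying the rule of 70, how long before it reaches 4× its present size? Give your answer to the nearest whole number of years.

roughly 117 years

One doubling takes 70/1.2 = 58.33 years.
4 = 2^2, so 2 doublings → 117 years.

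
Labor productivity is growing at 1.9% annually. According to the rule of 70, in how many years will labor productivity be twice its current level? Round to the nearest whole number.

≈ 37 years

70/1.9 ≈ 36.84, so it doubles roughly every 37 years.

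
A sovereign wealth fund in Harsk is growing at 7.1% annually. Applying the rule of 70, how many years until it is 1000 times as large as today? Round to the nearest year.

At 7.1% it doubles every 70/7.1 ≈ 9.86 years.
1000× is log₂ 1000 ≈ 9.97 doublings, so ≈ 9.97 × 9.86 = 98 years.

98 years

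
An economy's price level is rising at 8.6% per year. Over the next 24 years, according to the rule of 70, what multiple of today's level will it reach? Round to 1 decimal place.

Doubles every ≈ 8.14 years (70/8.6).
24 years is 2.95 doublings; 2^2.95 ≈ 7.7×.

approximately 7.7 times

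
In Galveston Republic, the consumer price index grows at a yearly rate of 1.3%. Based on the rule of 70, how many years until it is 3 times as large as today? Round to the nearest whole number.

around 85 years

One doubling takes 70/1.3 = 53.85 years.
3× is log₂ 3 ≈ 1.58 doublings, so ≈ 1.58 × 53.85 = 85 years.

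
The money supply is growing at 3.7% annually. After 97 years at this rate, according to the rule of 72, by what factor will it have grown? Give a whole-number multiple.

approximately 32 times

Doubling time ≈ 72/3.7 = 19.46 years.
97/19.46 ≈ 5 doublings, so about 2^5 = 32×.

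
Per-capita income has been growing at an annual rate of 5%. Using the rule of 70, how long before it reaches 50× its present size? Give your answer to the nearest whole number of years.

roughly 79 years

One doubling takes 70/5 = 14.00 years.
Reaching 50× takes log₂(50) ≈ 5.64 doublings.
5.64 × 14.00 ≈ 79 years.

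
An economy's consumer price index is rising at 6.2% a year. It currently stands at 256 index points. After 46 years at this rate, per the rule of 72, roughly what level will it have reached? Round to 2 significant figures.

Doubling time ≈ 72/6.2 = 11.61 years.
46 years is 46/11.61 ≈ 3.96 doublings, a factor of 2^3.96 ≈ 15.56.
256 × 15.56 ≈ 4000 index points.

approximately 4000 index points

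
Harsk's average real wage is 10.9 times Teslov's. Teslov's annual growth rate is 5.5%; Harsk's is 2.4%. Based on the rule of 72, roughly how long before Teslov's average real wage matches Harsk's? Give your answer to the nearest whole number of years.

The growth-rate gap is 5.5% − 2.4% = 3.1 percentage points.
So the ratio between them halves every 72/3.1 ≈ 23.23 years.
A 10.9 times gap takes log₂(10.9) ≈ 3.45 halvings to close: 3.45 × 23.23 ≈ 80 years.

approximately 80 years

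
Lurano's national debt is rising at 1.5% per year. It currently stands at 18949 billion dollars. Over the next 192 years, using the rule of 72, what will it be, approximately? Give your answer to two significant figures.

It doubles every 72/1.5 ≈ 48.00 years, so 192 years is 4.00 doublings.
2^4.00 ≈ 16.00; 18949 × 16.00 ≈ 300000 billion dollars.

≈ 300000 billion dollars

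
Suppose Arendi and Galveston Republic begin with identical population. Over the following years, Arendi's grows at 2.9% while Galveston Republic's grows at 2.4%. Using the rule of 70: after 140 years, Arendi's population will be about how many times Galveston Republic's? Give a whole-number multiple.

Only the 0.5-point difference matters.
70/0.5 ≈ 140.00 years per doubling of the ratio; 140 years gives 1.00 doublings, so ≈ 2×.

2 times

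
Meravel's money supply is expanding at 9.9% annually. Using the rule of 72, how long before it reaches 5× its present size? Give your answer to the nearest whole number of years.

Doubling time ≈ 72/9.9 = 7.27 years.
Reaching 5× takes log₂(5) ≈ 2.32 doublings.
2.32 × 7.27 ≈ 17 years.

about 17 years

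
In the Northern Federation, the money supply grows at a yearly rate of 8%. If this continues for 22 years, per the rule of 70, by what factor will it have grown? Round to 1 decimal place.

5.7 times

Doubles every ≈ 8.75 years (70/8).
22 years is 2.51 doublings; 2^2.51 ≈ 5.7×.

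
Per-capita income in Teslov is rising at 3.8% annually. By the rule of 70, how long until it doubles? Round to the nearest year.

70/3.8 ≈ 18.42, so it doubles roughly every 18 years.

18 years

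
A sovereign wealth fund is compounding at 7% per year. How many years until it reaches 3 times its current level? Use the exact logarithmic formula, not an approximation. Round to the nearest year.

16 years

t = ln(3) / ln(1 + 0.07) = 1.0986 / 0.067659 ≈ 16.24.
≈ 16 years.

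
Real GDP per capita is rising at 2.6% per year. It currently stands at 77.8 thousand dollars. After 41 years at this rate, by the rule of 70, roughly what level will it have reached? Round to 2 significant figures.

roughly 220 thousand dollars

Doubling time ≈ 70/2.6 = 26.92 years.
41 years is 41/26.92 ≈ 1.52 doublings, a factor of 2^1.52 ≈ 2.87.
77.8 × 2.87 ≈ 220 thousand dollars.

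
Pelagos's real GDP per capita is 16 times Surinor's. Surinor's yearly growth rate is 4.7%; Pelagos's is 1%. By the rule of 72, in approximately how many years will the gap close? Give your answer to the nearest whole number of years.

approximately 78 years

Surinor gains on Pelagos at 4.7% − 1% = 3.7 points a year.
At that relative rate the gap halves every 72/3.7 ≈ 19.46 years.
A 16 times gap closes after 4 halvings: 4 × 19.46 ≈ 78 years.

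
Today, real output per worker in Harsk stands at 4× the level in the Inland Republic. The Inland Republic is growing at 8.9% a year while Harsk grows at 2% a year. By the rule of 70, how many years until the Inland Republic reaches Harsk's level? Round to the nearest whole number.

about 20 years

What matters is the difference: 6.9 pp.
Rule of 70 on the gap: the ratio halves every 70/6.9 ≈ 10.14 years.
A 4× gap closes after 2 halvings: 2 × 10.14 ≈ 20 years.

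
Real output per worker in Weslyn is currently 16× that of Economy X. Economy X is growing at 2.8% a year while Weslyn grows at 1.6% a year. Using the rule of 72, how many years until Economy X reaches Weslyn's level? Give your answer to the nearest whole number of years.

The growth-rate gap is 2.8% − 1.6% = 1.2 percentage points.
So the ratio between them halves every 72/1.2 ≈ 60.00 years.
A 16× gap closes after 4 halvings: 4 × 60.00 ≈ 240 years.

240 years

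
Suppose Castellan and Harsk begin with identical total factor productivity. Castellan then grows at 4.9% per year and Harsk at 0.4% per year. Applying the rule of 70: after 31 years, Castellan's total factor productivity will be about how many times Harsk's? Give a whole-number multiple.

roughly 4 times

Castellan pulls ahead at 4.5 pp per year, so the ratio doubles every 70/4.5 ≈ 15.56 years.
In 31 years that's 1.99 doublings: 2^1.99 ≈ 4.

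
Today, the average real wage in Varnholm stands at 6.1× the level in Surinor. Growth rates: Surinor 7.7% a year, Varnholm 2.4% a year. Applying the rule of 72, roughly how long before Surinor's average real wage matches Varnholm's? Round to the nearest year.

≈ 35 years

Surinor gains on Varnholm at 7.7% − 2.4% = 5.3 points a year.
At that relative rate the gap halves every 72/5.3 ≈ 13.58 years.
A 6.1× gap takes log₂(6.1) ≈ 2.61 halvings to close: 2.61 × 13.58 ≈ 35 years.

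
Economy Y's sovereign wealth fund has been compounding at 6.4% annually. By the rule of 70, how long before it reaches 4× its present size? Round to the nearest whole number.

≈ 22 years

One doubling takes 70/6.4 = 10.94 years.
4× is 2 doublings, so 2 × 10.94 ≈ 22 years.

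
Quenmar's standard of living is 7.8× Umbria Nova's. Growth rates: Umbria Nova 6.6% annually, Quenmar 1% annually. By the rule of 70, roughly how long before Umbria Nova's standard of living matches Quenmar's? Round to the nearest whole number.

around 37 years

What matters is the difference: 5.6 pp.
Rule of 70 on the gap: the ratio halves every 70/5.6 ≈ 12.50 years.
A 7.8× gap takes log₂(7.8) ≈ 2.96 halvings to close: 2.96 × 12.50 ≈ 37 years.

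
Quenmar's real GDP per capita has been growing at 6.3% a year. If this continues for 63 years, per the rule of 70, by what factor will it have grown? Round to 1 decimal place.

Doubles every ≈ 11.11 years (70/6.3).
63 years is 5.67 doublings; 2^5.67 ≈ 50.9×.

50.9 times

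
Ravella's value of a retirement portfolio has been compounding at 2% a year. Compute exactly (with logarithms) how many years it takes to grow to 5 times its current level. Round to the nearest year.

t = ln(5) / ln(1 + 0.02) = 1.6094 / 0.019803 ≈ 81.27.
≈ 81 years.

81 years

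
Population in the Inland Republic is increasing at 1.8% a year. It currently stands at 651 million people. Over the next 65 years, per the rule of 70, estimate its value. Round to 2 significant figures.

around 2100 million people

It doubles every 70/1.8 ≈ 38.89 years, so 65 years is 1.67 doublings.
2^1.67 ≈ 3.18; 651 × 3.18 ≈ 2100 million people.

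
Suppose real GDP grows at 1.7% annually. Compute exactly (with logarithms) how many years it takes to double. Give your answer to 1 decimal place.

t = ln(2) / ln(1 + 0.017) = 0.6931 / 0.016857 ≈ 41.12.

41.1 years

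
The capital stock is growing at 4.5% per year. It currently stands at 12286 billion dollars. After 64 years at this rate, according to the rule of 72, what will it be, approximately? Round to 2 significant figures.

approximately 200000 billion dollars

It doubles every 72/4.5 ≈ 16.00 years, so 64 years is 4.00 doublings.
2^4.00 ≈ 16.00; 12286 × 16.00 ≈ 200000 billion dollars.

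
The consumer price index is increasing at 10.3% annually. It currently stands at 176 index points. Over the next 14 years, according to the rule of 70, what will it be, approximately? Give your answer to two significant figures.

It doubles every 70/10.3 ≈ 6.80 years, so 14 years is 2.06 doublings.
2^2.06 ≈ 4.17; 176 × 4.17 ≈ 730 index points.

approximately 730 index points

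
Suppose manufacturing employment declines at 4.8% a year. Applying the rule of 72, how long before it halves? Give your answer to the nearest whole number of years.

Halving time ≈ 72 / 4.8 = 15.00 → 15 years.

roughly 15 years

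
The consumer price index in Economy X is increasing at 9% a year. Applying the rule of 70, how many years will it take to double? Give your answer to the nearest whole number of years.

roughly 8 years

70/9 ≈ 7.78, so it doubles roughly every 8 years.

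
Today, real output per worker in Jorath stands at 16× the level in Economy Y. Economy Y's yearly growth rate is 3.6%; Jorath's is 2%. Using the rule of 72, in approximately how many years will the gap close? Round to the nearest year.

180 years

The growth-rate gap is 3.6% − 2% = 1.6 percentage points.
So the ratio between them halves every 72/1.6 ≈ 45.00 years.
A 16× gap closes after 4 halvings: 4 × 45.00 ≈ 180 years.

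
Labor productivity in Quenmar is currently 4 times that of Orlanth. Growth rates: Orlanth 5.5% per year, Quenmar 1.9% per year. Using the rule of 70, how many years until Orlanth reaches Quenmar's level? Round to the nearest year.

What matters is the difference: 3.6 pp.
Rule of 70 on the gap: the ratio halves every 70/3.6 ≈ 19.44 years.
A 4 times gap closes after 2 halvings: 2 × 19.44 ≈ 39 years.

approximately 39 years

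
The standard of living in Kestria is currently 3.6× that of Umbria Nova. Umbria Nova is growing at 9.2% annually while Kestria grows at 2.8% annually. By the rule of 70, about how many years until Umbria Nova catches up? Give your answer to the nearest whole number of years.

approximately 20 years

Umbria Nova gains on Kestria at 9.2% − 2.8% = 6.4 points a year.
At that relative rate the gap halves every 70/6.4 ≈ 10.94 years.
A 3.6× gap takes log₂(3.6) ≈ 1.85 halvings to close: 1.85 × 10.94 ≈ 20 years.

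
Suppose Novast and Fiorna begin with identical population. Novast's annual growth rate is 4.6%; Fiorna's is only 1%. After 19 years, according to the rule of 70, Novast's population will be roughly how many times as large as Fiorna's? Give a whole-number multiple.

Novast pulls ahead at 3.6 pp per year, so the ratio doubles every 70/3.6 ≈ 19.44 years.
In 19 years that's 0.98 doublings: 2^0.98 ≈ 2.

2 times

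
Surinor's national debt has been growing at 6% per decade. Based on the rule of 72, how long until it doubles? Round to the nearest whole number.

Doubling time ≈ 72 / 6 = 12.00 decades.

roughly 12 decades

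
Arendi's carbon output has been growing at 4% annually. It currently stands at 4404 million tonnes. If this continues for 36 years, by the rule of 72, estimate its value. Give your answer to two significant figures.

It doubles every 72/4 ≈ 18.00 years, so 36 years is 2.00 doublings.
2^2.00 ≈ 4.00; 4404 × 4.00 ≈ 18000 million tonnes.

about 18000 million tonnes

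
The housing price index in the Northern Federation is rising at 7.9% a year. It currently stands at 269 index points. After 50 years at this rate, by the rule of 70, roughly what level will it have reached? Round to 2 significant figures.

about 13000 index points

Doubling time ≈ 70/7.9 = 8.86 years.
50 years is 50/8.86 ≈ 5.64 doublings, a factor of 2^5.64 ≈ 49.87.
269 × 49.87 ≈ 13000 index points.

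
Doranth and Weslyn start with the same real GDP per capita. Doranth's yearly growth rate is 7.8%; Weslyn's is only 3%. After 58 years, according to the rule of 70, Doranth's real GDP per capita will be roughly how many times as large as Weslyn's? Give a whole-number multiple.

about 16 times

Rate gap = 7.8% − 3% = 4.8 points.
The ratio doubles every 70/4.8 ≈ 14.58 years.
58/14.58 ≈ 3.98 doublings → ratio ≈ 2^3.98 ≈ 16.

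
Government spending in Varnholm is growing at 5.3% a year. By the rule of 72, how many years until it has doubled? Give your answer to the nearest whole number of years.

At 5.3%, doubling takes about 72/5.3 = 13.58 years.

around 14 years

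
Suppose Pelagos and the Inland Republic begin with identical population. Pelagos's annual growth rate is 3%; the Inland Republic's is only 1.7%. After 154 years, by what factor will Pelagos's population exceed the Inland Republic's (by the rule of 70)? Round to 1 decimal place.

Pelagos pulls ahead at 1.3 pp per year, so the ratio doubles every 70/1.3 ≈ 53.85 years.
In 154 years that's 2.86 doublings: 2^2.86 ≈ 7.3.

roughly 7.3 times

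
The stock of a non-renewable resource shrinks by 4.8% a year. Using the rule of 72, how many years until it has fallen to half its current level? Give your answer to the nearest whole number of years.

The rule works in reverse for decay: 72/4.8 ≈ 15.00 years to halve.

approximately 15 years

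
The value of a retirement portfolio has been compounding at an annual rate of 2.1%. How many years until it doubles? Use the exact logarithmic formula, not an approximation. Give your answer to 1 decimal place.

33.4 years

t = ln(2) / ln(1 + 0.021) = 0.6931 / 0.020783 ≈ 33.35.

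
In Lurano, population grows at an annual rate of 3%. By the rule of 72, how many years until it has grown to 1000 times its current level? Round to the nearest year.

about 239 years

Doubling time ≈ 72/3 = 24.00 years.
1000× is log₂ 1000 ≈ 9.97 doublings, so ≈ 9.97 × 24.00 = 239 years.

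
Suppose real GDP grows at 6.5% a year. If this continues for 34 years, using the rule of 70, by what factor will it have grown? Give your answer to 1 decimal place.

Doubles every ≈ 10.77 years (70/6.5).
34 years is 3.16 doublings; 2^3.16 ≈ 8.9×.

approximately 8.9 times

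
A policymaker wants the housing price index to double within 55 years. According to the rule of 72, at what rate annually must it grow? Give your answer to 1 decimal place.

72 / 55 ≈ 1.31, so about 1.3% annually.

1.3%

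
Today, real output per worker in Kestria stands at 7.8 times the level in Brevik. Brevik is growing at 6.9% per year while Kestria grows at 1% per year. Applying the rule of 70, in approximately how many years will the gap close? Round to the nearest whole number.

The growth-rate gap is 6.9% − 1% = 5.9 percentage points.
So the ratio between them halves every 70/5.9 ≈ 11.86 years.
A 7.8 times gap takes log₂(7.8) ≈ 2.96 halvings to close: 2.96 × 11.86 ≈ 35 years.

35 years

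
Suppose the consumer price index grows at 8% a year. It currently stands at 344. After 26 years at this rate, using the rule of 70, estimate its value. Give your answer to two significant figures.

approximately 2700

It doubles every 70/8 ≈ 8.75 years, so 26 years is 2.97 doublings.
2^2.97 ≈ 7.84; 344 × 7.84 ≈ 2700.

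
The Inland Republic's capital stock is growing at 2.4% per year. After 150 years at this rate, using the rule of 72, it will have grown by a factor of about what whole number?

32 times

72/2.4 ≈ 30.00 years per doubling.
150 years fits 5 doublings: 2^5 = 32.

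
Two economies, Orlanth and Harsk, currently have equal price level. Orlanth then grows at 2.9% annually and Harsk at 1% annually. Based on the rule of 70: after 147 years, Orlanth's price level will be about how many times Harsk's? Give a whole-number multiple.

around 16 times

Rate gap = 2.9% − 1% = 1.9 points.
The ratio doubles every 70/1.9 ≈ 36.84 years.
147/36.84 ≈ 3.99 doublings → ratio ≈ 2^3.99 ≈ 16.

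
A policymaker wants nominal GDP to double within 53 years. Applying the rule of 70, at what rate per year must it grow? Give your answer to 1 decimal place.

roughly 1.3%

70 / 53 ≈ 1.32, so about 1.3% per year.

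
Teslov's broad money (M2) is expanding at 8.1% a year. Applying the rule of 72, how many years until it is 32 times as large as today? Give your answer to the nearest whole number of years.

Doubling time ≈ 72/8.1 = 8.89 years.
Getting to 32× needs 5 doublings: 5 × 8.89 ≈ 44 years.

roughly 44 years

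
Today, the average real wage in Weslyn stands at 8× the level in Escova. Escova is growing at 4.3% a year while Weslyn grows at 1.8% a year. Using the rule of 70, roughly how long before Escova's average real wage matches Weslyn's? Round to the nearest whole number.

The growth-rate gap is 4.3% − 1.8% = 2.5 percentage points.
So the ratio between them halves every 70/2.5 ≈ 28.00 years.
An 8× gap closes after 3 halvings: 3 × 28.00 ≈ 84 years.

about 84 years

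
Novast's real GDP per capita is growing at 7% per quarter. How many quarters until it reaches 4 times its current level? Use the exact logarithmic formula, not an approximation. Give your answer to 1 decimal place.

20.5 quarters

t = ln(4) / ln(1 + 0.07) = 1.3863 / 0.067659 ≈ 20.49.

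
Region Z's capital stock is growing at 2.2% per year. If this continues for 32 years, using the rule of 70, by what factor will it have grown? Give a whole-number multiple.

At 2.2% one doubling takes ≈ 31.82 years; 32 years is 1 of them, so ×2.

approximately 2 times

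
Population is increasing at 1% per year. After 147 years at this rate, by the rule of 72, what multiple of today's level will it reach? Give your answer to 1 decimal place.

around 4.1 times

Doubles every ≈ 72.00 years (72/1).
147 years is 2.04 doublings; 2^2.04 ≈ 4.1×.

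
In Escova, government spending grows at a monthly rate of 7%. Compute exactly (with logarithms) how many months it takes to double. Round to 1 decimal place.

t = ln(2) / ln(1 + 0.07) = 0.6931 / 0.067659 ≈ 10.24.

10.2 months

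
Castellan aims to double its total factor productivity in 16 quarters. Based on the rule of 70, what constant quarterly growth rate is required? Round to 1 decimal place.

70 / 16 ≈ 4.38, so about 4.4% per quarter.

around 4.4%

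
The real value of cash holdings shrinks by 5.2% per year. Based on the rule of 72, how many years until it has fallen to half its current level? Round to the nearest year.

Halving time ≈ 72 / 5.2 = 13.85 → 14 years.

≈ 14 years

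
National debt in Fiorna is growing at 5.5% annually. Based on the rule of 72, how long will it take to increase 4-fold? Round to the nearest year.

≈ 26 years

At 5.5% it doubles every 72/5.5 ≈ 13.09 years.
4× is 2 doublings, so 2 × 13.09 ≈ 26 years.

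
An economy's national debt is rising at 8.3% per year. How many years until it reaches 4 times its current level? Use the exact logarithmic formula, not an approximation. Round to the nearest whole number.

t = ln(4) / ln(1 + 0.083) = 1.3863 / 0.079735 ≈ 17.39.
≈ 17 years.

17 years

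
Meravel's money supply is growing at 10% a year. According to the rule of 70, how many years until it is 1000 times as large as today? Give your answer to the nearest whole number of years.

about 70 years

Doubling time ≈ 70/10 = 7.00 years.
Reaching 1000× takes log₂(1000) ≈ 9.97 doublings.
9.97 × 7.00 ≈ 70 years.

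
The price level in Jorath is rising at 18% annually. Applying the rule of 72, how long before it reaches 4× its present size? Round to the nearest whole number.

around 8 years

At 18% it doubles every 72/18 ≈ 4.00 years.
4 = 2^2, so 2 doublings → 8 years.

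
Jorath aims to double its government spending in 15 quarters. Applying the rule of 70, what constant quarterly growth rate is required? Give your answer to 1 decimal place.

70 / 15 ≈ 4.67, so about 4.7% per quarter.

≈ 4.7% per quarter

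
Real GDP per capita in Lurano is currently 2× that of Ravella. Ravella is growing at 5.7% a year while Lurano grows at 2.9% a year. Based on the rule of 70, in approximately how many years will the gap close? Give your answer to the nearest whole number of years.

about 25 years

What matters is the difference: 2.8 pp.
Rule of 70 on the gap: the ratio halves every 70/2.8 ≈ 25.00 years.
A 2× gap closes after 1 halving: 1 × 25.00 ≈ 25 years.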